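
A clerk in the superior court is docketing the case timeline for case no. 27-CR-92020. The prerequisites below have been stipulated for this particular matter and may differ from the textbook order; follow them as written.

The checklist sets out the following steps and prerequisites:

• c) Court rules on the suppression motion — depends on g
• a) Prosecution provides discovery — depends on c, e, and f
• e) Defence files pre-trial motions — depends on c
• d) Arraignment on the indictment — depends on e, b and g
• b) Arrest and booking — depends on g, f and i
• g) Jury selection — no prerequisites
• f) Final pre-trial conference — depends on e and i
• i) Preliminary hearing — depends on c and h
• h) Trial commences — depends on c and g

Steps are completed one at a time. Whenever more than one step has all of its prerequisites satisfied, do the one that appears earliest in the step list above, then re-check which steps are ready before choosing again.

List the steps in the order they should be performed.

g → c → e → h → i → f → a → b → d

g has no prerequisites → g first.
That leaves c as the only ready step → c.
e and h are both available; e is listed earlier → e.
That leaves h as the only ready step → h.
Next only i has its prerequisites met → i.
f needed e and i, now all done → f.
a and b are both available; a is listed earlier → a.
b needed g, f and i, now all done → b.
Next only d has its prerequisites met → d.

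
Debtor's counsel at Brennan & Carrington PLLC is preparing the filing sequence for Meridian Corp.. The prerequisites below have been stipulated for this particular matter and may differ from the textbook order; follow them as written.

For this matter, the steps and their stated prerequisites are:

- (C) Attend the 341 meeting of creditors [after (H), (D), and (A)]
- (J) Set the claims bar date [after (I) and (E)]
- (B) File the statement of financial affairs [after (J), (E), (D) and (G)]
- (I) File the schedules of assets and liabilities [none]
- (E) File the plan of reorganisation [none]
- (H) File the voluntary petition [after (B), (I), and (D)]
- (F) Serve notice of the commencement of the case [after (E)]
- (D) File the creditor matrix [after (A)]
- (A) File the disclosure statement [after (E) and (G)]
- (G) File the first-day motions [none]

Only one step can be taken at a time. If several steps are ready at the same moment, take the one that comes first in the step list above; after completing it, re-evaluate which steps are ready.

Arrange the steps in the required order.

(I) → (E) → (J) → (F) → (G) → (A) → (D) → (B) → (H) → (C)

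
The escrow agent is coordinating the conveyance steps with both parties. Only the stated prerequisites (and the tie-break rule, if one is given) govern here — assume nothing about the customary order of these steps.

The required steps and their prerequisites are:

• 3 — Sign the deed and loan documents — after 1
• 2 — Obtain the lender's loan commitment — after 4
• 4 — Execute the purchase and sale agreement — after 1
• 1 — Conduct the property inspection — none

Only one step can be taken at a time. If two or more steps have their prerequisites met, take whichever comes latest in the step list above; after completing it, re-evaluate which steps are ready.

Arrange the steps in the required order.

1 has no prerequisites → 1 first.
Ready: 4 and 3. 4 is listed later → 4.
2 now also ready, so the ready set is {2, 3}; 2 is listed later → 2.
3 needed 1, now all done → 3.

1 → 4 → 2 → 3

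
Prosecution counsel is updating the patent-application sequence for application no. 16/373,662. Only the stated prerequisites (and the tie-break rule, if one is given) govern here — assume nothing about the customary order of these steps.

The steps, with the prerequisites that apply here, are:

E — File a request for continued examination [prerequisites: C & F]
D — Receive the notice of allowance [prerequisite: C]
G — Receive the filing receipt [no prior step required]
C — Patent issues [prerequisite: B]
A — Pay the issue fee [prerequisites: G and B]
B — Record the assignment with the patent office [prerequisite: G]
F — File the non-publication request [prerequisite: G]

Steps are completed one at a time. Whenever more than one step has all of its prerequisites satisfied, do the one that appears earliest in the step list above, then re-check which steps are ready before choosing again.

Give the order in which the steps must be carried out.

G, B, C, D, A, F, E

G is the only step with nothing outstanding, so it goes first.
Now B and F have their prerequisites met. B is listed earlier, so B next.
C and A now also ready, so the ready set is {C, A, F}; C is listed earlier → C.
D now also ready, so the ready set is {D, A, F}; D is listed earlier → D.
A and F are both available; A is listed earlier → A.
F is the only step now ready → F.
E needed C and F, now all done → E.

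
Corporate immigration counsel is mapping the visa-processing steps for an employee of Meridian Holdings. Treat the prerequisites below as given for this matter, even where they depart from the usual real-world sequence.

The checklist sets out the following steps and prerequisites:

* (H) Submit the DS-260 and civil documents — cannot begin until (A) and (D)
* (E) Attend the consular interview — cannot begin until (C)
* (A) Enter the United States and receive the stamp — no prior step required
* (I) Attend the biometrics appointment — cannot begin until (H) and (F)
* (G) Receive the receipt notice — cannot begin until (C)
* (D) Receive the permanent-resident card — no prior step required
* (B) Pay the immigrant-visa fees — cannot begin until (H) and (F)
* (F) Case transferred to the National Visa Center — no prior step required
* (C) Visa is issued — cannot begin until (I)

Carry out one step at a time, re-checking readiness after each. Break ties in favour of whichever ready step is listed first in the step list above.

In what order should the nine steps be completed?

(A), (D), (H), (F), (I), (B), (C), (E), (G)

(A), (D) and (F) have no prerequisites; (A) is listed earlier, so (A) is first.
Now (D) and (F) have their prerequisites met. (D) is listed earlier, so (D) next.
(H) now also ready, so the ready set is {(H), (F)}; (H) is listed earlier → (H).
Next only (F) has its prerequisites met → (F).
(I) and (B) are both available; (I) is listed earlier → (I).
(C) now also ready, so the ready set is {(B), (C)}; (B) is listed earlier → (B).
(C) needed (I), now all done → (C).
Now (E) and (G) have their prerequisites met. (E) is listed earlier, so (E) next.
(G) needed (C), now all done → (G).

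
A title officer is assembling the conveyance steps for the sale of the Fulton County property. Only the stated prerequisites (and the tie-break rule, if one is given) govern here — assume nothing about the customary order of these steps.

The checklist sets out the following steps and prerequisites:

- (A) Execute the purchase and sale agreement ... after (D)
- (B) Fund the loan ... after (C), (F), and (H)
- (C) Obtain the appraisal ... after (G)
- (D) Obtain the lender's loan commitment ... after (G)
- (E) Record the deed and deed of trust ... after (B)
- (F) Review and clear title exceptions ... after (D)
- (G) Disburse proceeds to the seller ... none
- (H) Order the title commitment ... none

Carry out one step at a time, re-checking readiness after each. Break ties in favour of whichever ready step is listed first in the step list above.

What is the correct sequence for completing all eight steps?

Nothing is required for (G) and (H). (G) is listed earlier → (G) first.
Ready: (C), (D) and (H). (C) is listed earlier → (C).
Now (D) and (H) have their prerequisites met. (D) is listed earlier, so (D) next.
(A) and (F) now also ready, so the ready set is {(A), (F), (H)}; (A) is listed earlier → (A).
(F) and (H) are both available; (F) is listed earlier → (F).
(H) is the only step now ready → (H).
(B) is the only step now ready → (B).
That leaves (E) as the only ready step → (E).

(G) → (C) → (D) → (A) → (F) → (H) → (B) → (E)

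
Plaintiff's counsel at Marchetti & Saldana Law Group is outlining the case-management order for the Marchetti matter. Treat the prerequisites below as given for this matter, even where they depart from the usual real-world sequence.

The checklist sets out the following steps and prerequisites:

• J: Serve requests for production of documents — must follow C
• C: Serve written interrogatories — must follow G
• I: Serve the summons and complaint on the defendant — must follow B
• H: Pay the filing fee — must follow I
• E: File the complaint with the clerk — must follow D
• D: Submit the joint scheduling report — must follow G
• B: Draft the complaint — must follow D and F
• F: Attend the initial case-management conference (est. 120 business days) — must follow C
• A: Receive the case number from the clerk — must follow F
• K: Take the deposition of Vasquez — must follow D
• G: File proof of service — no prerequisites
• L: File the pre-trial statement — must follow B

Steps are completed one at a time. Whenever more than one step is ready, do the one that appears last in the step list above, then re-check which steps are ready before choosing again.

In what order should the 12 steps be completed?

G is the only step with nothing outstanding, so it goes first.
Now D and C have their prerequisites met. D is listed later, so D next.
K and E now also ready, so the ready set is {K, E, C}; K is listed later → K.
Now E and C have their prerequisites met. E is listed later, so E next.
That leaves C as the only ready step → C.
F and J are both available; F is listed later → F.
A and B now also ready, so the ready set is {A, B, J}; A is listed later → A.
B and J are both available; B is listed later → B.
L and I now also ready, so the ready set is {L, I, J}; L is listed later → L.
Ready: I and J. I is listed later → I.
H now also ready, so the ready set is {H, J}; H is listed later → H.
That leaves J as the only ready step → J.

G D K E C F A B L I H J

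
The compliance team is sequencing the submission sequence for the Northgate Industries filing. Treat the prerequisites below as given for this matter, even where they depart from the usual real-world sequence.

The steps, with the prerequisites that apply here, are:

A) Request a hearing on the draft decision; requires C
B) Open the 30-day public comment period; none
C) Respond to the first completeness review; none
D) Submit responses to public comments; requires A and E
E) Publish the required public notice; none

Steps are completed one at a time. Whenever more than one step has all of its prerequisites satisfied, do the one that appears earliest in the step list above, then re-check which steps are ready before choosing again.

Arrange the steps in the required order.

B → C → A → E → D

Nothing is required for B, C and E. B is listed earlier → B first.
Ready: C and E. C is listed earlier → C.
Ready: A and E. A is listed earlier → A.
Next only E has its prerequisites met → E.
D needed A and E, now all done → D.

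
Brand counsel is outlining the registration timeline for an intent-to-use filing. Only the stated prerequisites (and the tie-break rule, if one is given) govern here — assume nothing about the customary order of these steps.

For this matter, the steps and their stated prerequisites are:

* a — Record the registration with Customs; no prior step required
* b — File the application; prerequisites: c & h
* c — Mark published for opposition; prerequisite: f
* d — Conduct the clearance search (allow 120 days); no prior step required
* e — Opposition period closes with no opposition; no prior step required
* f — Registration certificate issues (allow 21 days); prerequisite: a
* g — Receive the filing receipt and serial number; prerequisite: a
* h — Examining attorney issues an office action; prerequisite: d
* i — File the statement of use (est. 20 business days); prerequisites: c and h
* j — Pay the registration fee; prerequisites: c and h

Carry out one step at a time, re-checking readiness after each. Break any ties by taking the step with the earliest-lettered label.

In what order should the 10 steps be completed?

a → d → e → f → c → g → h → b → i → j

a, d and e have no prerequisites; a has the earlier label, so a is first.
Ready: d, e, f and g. d has the earlier label → d.
Now e, f, g and h have their prerequisites met. e has the earlier label, so e next.
Now f, g and h have their prerequisites met. f has the earlier label, so f next.
c now also ready, so the ready set is {c, g, h}; c has the earlier label → c.
Ready: g and h. g has the earlier label → g.
h needed d, now all done → h.
Now b, i and j have their prerequisites met. b has the earlier label, so b next.
Now i and j have their prerequisites met. i has the earlier label, so i next.
That leaves j as the only ready step → j.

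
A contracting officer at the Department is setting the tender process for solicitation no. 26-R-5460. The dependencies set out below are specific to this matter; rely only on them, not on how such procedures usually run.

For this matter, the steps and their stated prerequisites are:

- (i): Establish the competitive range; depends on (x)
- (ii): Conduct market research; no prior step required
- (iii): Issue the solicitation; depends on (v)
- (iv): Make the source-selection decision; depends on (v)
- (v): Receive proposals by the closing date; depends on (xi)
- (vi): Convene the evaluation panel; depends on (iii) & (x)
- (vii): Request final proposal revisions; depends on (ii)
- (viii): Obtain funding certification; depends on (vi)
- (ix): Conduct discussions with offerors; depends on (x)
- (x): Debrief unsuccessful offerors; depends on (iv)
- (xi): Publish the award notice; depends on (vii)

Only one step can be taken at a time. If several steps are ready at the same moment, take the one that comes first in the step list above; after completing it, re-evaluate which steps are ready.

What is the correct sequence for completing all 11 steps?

(ii), (vii), (xi), (v), (iii), (iv), (x), (i), (vi), (viii), (ix)

(ii) has no prerequisites → (ii) first.
(vii) needed (ii), now all done → (vii).
(xi) needed (vii), now all done → (xi).
(v) needed (xi), now all done → (v).
(iii) and (iv) are both available; (iii) is listed earlier → (iii).
(iv) needed (v), now all done → (iv).
(x) needed (iv), now all done → (x).
(i), (vi) and (ix) are all available; (i) is listed earlier → (i).
(vi) and (ix) are both available; (vi) is listed earlier → (vi).
(viii) now also ready, so the ready set is {(viii), (ix)}; (viii) is listed earlier → (viii).
(ix) is the only step now ready → (ix).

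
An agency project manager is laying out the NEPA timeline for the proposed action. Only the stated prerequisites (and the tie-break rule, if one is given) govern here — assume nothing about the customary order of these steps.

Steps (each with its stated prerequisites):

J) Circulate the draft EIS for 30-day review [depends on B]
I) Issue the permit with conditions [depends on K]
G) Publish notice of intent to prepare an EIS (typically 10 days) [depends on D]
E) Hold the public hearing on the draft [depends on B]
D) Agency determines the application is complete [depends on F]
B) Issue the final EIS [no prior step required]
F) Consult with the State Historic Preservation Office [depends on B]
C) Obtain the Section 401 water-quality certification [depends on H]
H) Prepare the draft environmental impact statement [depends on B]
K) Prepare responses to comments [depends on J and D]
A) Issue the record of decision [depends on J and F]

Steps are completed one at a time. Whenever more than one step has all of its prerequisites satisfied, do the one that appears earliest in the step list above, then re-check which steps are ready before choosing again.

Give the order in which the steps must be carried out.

B → J → E → F → D → G → H → C → K → I → A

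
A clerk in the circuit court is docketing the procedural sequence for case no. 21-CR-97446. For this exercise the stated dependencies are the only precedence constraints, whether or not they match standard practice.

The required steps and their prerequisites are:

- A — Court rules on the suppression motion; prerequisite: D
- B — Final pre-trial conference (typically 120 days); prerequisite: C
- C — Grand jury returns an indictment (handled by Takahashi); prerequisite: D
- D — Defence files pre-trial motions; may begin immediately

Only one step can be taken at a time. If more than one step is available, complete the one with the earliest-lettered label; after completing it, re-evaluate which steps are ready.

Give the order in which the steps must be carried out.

D has no prerequisites → D first.
Ready: A and C. A has the earlier label → A.
C needed D, now all done → C.
Next only B has its prerequisites met → B.

D → A → C → B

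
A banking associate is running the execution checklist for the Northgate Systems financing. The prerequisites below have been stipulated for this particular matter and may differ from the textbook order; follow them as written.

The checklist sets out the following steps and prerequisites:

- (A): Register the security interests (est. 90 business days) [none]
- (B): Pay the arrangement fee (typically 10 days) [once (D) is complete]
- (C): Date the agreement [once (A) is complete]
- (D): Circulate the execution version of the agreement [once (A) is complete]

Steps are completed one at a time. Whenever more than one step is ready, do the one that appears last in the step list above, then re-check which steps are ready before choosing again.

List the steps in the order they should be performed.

(A) (D) (C) (B)

Only (A) has no prerequisites, so it is first.
Now (D) and (C) have their prerequisites met. (D) is listed later, so (D) next.
(B) now also ready, so the ready set is {(C), (B)}; (C) is listed later → (C).
That leaves (B) as the only ready step → (B).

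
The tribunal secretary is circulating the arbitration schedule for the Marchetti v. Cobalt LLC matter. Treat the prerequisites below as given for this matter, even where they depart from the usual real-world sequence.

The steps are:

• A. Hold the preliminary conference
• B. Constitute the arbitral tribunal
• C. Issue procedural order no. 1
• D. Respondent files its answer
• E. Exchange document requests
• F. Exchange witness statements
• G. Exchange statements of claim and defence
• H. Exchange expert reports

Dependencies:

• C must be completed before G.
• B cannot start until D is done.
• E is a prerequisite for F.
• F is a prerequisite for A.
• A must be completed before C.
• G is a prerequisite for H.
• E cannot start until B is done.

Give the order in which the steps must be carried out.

Only D has no prerequisites, so it is first.
B needed D, now all done → B.
Next only E has its prerequisites met → E.
F needed E, now all done → F.
A is the only step now ready → A.
C is the only step now ready → C.
G needed C, now all done → G.
H needed G, now all done → H.

D B E F A C G H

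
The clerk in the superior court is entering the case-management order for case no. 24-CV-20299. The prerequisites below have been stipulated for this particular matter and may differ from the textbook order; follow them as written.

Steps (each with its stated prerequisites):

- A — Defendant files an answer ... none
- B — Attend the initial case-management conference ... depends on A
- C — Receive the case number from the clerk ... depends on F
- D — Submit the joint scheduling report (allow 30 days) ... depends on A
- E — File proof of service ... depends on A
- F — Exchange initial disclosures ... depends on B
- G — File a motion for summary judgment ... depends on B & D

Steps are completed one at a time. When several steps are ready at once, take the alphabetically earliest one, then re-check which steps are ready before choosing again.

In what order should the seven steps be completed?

A, B, D, E, F, C, G

A has no prerequisites → A first.
Now B, D and E have their prerequisites met. B has the earlier label, so B next.
Ready: D, E and F. D has the earlier label → D.
Now E, F and G have their prerequisites met. E has the earlier label, so E next.
F and G are both available; F has the earlier label → F.
C now also ready, so the ready set is {C, G}; C has the earlier label → C.
Next only G has its prerequisites met → G.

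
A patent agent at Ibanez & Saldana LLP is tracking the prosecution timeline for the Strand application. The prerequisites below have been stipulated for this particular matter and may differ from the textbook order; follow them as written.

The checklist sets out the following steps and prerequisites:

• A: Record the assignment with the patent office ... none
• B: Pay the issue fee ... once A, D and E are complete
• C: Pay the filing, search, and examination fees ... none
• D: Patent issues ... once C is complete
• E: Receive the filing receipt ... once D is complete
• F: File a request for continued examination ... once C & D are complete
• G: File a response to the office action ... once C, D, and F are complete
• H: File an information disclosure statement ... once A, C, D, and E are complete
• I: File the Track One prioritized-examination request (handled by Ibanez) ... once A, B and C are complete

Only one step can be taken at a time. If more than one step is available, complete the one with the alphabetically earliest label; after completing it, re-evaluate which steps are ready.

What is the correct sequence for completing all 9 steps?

A C D E B F G H I

Nothing is required for A and C. A has the earlier label → A first.
C is the only step now ready → C.
D needed C, now all done → D.
Now E and F have their prerequisites met. E has the earlier label, so E next.
Ready: B, F and H. B has the earlier label → B.
I now also ready, so the ready set is {F, H, I}; F has the earlier label → F.
G now also ready, so the ready set is {G, H, I}; G has the earlier label → G.
Ready: H and I. H has the earlier label → H.
I needed A, B and C, now all done → I.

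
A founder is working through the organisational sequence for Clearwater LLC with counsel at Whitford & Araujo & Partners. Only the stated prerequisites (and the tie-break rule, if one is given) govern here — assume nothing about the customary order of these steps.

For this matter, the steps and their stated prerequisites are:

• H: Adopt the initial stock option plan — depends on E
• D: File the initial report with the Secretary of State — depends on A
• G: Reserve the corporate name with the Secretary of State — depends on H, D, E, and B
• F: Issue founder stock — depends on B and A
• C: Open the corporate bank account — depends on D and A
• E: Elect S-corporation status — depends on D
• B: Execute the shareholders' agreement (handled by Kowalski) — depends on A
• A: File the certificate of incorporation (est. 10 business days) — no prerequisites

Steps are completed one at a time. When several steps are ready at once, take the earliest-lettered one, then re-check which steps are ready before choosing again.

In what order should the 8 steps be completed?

A, B, D, C, E, F, H, G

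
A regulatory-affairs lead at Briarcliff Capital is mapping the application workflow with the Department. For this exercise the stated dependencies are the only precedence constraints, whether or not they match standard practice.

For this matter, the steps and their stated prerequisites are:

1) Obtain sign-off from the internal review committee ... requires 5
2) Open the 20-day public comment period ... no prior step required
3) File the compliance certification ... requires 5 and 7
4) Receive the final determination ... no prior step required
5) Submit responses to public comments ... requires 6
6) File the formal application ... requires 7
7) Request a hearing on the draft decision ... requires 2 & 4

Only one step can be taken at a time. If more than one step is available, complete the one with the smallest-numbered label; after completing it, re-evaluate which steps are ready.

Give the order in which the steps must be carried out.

2, 4, 7, 6, 5, 1, 3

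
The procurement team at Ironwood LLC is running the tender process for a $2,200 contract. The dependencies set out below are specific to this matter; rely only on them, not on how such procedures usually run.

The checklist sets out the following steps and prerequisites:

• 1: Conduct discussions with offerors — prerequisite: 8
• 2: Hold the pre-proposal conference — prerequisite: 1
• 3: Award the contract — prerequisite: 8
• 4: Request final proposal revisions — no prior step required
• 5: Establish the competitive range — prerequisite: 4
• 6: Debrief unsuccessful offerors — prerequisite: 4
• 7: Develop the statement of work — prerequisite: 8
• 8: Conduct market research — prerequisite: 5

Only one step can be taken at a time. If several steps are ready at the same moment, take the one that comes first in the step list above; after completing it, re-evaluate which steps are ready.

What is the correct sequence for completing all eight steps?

Only 4 has no prerequisites, so it is first.
5 and 6 are both available; 5 is listed earlier → 5.
8 now also ready, so the ready set is {6, 8}; 6 is listed earlier → 6.
That leaves 8 as the only ready step → 8.
Ready: 1, 3 and 7. 1 is listed earlier → 1.
Now 2, 3 and 7 have their prerequisites met. 2 is listed earlier, so 2 next.
Now 3 and 7 have their prerequisites met. 3 is listed earlier, so 3 next.
Next only 7 has its prerequisites met → 7.

4, 5, 6, 8, 1, 2, 3, 7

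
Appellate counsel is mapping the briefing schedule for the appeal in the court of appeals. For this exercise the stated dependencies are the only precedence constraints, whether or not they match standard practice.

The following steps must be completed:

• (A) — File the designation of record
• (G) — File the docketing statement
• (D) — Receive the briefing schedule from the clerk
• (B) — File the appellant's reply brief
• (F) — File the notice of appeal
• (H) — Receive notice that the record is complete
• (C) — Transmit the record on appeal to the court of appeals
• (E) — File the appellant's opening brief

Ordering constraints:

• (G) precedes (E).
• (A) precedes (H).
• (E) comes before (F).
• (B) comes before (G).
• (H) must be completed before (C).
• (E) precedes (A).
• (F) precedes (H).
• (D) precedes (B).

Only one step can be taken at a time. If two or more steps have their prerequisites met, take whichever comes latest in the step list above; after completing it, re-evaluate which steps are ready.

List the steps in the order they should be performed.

(D) → (B) → (G) → (E) → (F) → (A) → (H) → (C)

(D) has no prerequisites → (D) first.
(B) needed (D), now all done → (B).
(G) is the only step now ready → (G).
(E) needed (G), now all done → (E).
Ready: (F) and (A). (F) is listed later → (F).
Next only (A) has its prerequisites met → (A).
(H) is the only step now ready → (H).
Next only (C) has its prerequisites met → (C).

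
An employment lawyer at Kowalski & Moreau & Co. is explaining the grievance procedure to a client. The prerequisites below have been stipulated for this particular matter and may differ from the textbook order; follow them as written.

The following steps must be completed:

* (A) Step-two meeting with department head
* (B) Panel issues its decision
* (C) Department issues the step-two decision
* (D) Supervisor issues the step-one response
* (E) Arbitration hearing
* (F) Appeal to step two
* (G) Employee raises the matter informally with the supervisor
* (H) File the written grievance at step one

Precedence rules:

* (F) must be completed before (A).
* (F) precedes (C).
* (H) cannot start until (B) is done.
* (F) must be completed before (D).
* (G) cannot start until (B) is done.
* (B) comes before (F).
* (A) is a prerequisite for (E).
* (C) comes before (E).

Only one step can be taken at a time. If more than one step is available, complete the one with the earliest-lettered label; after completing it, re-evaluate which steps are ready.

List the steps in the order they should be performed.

(B) → (F) → (A) → (C) → (D) → (E) → (G) → (H)

(B) has no prerequisites → (B) first.
(F), (G) and (H) are all available; (F) has the earlier label → (F).
Now (A), (C), (D), (G) and (H) have their prerequisites met. (A) has the earlier label, so (A) next.
Ready: (C), (D), (G) and (H). (C) has the earlier label → (C).
Now (D), (E), (G) and (H) have their prerequisites met. (D) has the earlier label, so (D) next.
Ready: (E), (G) and (H). (E) has the earlier label → (E).
Now (G) and (H) have their prerequisites met. (G) has the earlier label, so (G) next.
(H) needed (B), now all done → (H).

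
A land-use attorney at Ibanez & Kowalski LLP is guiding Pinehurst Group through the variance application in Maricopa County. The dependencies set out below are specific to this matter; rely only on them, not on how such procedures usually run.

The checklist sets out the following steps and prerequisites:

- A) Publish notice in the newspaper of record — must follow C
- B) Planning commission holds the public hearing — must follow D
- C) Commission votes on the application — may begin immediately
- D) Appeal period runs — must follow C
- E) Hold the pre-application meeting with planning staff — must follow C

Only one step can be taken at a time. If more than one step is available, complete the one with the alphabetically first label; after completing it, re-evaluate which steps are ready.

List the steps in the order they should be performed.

C A D B E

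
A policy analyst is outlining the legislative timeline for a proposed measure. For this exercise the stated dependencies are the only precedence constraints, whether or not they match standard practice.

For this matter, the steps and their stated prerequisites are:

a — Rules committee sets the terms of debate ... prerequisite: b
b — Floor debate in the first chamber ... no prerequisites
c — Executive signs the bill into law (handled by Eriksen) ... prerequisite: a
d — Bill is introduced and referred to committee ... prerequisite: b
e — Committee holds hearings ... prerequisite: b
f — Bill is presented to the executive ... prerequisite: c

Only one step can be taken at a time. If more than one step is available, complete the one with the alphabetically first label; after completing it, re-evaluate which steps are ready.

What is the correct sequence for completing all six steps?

b is the only step with nothing outstanding, so it goes first.
Now a, d and e have their prerequisites met. a has the earlier label, so a next.
c, d and e are all available; c has the earlier label → c.
Ready: d, e and f. d has the earlier label → d.
Now e and f have their prerequisites met. e has the earlier label, so e next.
f is the only step now ready → f.

b → a → c → d → e → f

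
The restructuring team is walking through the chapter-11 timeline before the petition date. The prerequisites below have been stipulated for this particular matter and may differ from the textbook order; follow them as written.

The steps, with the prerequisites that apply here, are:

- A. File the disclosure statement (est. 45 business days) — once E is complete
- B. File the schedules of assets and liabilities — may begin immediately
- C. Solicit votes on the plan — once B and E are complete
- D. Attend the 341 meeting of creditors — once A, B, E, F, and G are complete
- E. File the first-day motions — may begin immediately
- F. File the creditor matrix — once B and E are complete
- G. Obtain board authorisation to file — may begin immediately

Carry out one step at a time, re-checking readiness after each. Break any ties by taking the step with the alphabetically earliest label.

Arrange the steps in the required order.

B, E, A, C, F, G, D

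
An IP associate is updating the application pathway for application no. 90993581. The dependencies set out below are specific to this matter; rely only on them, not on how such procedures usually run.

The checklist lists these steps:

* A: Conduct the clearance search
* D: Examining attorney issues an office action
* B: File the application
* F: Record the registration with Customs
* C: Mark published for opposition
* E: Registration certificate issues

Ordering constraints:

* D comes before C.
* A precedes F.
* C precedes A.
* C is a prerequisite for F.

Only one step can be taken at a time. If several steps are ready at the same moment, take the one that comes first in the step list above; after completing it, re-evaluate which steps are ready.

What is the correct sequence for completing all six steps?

D → B → C → A → F → E

Nothing is required for D, B and E. D is listed earlier → D first.
B, C and E are all available; B is listed earlier → B.
Ready: C and E. C is listed earlier → C.
Now A and E have their prerequisites met. A is listed earlier, so A next.
Ready: F and E. F is listed earlier → F.
That leaves E as the only ready step → E.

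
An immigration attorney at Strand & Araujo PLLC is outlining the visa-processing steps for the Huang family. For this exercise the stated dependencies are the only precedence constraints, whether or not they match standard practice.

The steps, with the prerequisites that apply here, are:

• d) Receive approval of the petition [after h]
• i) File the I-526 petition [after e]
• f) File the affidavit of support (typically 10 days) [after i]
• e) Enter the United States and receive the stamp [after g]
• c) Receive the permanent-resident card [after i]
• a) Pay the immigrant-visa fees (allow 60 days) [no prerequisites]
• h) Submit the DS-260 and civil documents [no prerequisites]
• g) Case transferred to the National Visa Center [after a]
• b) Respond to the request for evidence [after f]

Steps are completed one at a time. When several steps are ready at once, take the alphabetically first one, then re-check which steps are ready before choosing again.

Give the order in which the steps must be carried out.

Nothing is required for a and h. a has the earlier label → a first.
g now also ready, so the ready set is {g, h}; g has the earlier label → g.
Ready: e and h. e has the earlier label → e.
Now h and i have their prerequisites met. h has the earlier label, so h next.
Now d and i have their prerequisites met. d has the earlier label, so d next.
i needed e, now all done → i.
Now c and f have their prerequisites met. c has the earlier label, so c next.
f needed i, now all done → f.
Next only b has its prerequisites met → b.

a, g, e, h, d, i, c, f, b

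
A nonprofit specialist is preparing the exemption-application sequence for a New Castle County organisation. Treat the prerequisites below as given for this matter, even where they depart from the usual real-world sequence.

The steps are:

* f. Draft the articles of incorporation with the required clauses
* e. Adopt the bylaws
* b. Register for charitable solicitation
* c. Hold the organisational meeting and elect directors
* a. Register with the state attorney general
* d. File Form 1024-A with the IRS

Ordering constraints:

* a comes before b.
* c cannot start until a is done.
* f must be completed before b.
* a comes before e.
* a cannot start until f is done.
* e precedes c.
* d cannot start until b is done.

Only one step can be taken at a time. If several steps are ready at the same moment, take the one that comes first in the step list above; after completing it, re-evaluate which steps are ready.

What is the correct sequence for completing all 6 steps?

f, a, e, b, c, d

Only f has no prerequisites, so it is first.
a is the only step now ready → a.
e and b are both available; e is listed earlier → e.
Ready: b and c. b is listed earlier → b.
d now also ready, so the ready set is {c, d}; c is listed earlier → c.
That leaves d as the only ready step → d.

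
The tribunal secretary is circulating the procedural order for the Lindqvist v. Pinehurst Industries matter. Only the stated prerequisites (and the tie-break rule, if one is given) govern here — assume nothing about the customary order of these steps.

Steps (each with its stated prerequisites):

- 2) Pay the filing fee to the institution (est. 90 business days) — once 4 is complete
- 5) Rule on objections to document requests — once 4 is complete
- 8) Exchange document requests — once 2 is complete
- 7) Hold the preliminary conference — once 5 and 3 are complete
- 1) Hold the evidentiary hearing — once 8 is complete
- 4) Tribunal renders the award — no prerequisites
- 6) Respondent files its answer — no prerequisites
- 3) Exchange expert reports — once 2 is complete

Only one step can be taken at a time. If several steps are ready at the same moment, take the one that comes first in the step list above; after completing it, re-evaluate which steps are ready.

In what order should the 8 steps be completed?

4 and 6 have no prerequisites; 4 is listed earlier, so 4 is first.
Now 2, 5 and 6 have their prerequisites met. 2 is listed earlier, so 2 next.
8 and 3 now also ready, so the ready set is {5, 8, 6, 3}; 5 is listed earlier → 5.
8, 6 and 3 are all available; 8 is listed earlier → 8.
1 now also ready, so the ready set is {1, 6, 3}; 1 is listed earlier → 1.
Ready: 6 and 3. 6 is listed earlier → 6.
3 needed 2, now all done → 3.
7 needed 5 and 3, now all done → 7.

4 → 2 → 5 → 8 → 1 → 6 → 3 → 7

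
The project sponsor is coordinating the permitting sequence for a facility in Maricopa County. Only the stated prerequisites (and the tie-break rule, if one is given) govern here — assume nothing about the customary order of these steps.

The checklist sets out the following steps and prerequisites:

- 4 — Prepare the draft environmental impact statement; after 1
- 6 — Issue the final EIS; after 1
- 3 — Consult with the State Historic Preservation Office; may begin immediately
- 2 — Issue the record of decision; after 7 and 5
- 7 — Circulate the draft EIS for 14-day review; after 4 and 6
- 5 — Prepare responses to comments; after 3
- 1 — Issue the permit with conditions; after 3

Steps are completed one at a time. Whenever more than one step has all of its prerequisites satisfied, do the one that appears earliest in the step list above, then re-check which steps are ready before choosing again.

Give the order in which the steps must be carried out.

Only 3 has no prerequisites, so it is first.
5 and 1 are both available; 5 is listed earlier → 5.
Next only 1 has its prerequisites met → 1.
Ready: 4 and 6. 4 is listed earlier → 4.
That leaves 6 as the only ready step → 6.
That leaves 7 as the only ready step → 7.
2 needed 7 and 5, now all done → 2.

3 → 5 → 1 → 4 → 6 → 7 → 2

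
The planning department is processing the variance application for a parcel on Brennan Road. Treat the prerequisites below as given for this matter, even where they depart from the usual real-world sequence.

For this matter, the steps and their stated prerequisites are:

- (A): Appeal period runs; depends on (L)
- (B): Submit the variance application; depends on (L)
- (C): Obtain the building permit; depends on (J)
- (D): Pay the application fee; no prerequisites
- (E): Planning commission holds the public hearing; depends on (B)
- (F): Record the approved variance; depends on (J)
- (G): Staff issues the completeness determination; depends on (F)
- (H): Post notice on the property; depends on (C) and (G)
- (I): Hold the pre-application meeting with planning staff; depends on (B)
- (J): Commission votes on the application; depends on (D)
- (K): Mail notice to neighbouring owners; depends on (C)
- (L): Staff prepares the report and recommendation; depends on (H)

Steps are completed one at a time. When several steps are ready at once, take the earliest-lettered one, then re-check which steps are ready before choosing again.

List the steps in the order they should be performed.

(D) (J) (C) (F) (G) (H) (K) (L) (A) (B) (E) (I)

Only (D) has no prerequisites, so it is first.
Next only (J) has its prerequisites met → (J).
Ready: (C) and (F). (C) has the earlier label → (C).
(K) now also ready, so the ready set is {(F), (K)}; (F) has the earlier label → (F).
(G) now also ready, so the ready set is {(G), (K)}; (G) has the earlier label → (G).
(H) now also ready, so the ready set is {(H), (K)}; (H) has the earlier label → (H).
(K) and (L) are both available; (K) has the earlier label → (K).
(L) is the only step now ready → (L).
Now (A) and (B) have their prerequisites met. (A) has the earlier label, so (A) next.
(B) is the only step now ready → (B).
Ready: (E) and (I). (E) has the earlier label → (E).
(I) is the only step now ready → (I).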